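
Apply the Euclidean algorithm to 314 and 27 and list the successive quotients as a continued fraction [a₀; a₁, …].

314 ÷ 27 → quotient 11, remainder 17
27 ÷ 17 → quotient 1, remainder 10
17 ÷ 10 → quotient 1, remainder 7
10 ÷ 7 → quotient 1, remainder 3
7 ÷ 3 → quotient 2, remainder 1
3 ÷ 1 → quotient 3, remainder 0

[11; 1, 1, 1, 2, 3]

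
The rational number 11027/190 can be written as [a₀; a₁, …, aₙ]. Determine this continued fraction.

[58; 27, 7]

Repeatedly divide and take the remainder:
11027 ÷ 190 → quotient 58, remainder 7
190 ÷ 7 → quotient 27, remainder 1
7 ÷ 1 → quotient 7, remainder 0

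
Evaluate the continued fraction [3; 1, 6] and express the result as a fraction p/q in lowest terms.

27/7

Start with 6.
1 + 1/(6/1) = 1 + 1/6 = 7/6
3 + 1/(7/6) = 3 + 6/7 = 27/7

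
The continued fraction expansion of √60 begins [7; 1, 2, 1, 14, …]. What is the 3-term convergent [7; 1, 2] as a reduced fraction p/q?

Start with 2.
1 + 1/(2/1) = 1 + 1/2 = 3/2
7 + 1/(3/2) = 7 + 2/3 = 23/3

23/3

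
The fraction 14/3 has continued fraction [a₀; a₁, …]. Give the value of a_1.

1

14 ÷ 3 → quotient 4, remainder 2
3 ÷ 2 → quotient 1, remainder 1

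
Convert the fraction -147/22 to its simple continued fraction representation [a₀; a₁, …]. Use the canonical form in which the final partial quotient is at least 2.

-147 ÷ 22 → quotient -7, remainder 7
22 ÷ 7 → quotient 3, remainder 1
7 ÷ 1 → quotient 7, remainder 0

[-7; 3, 7]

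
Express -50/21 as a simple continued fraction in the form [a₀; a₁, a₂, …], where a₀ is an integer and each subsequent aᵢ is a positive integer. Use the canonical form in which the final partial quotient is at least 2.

[-3; 1, 1, 1, 1, 1, 2]

Repeatedly divide and take the remainder:
-50 = -3·21 + 13, so a_0 = -3
21 = 1·13 + 8, so a_1 = 1
13 = 1·8 + 5, so a_2 = 1
8 = 1·5 + 3, so a_3 = 1
5 = 1·3 + 2, so a_4 = 1
3 = 1·2 + 1, so a_5 = 1
2 = 2·1 + 0, so a_6 = 2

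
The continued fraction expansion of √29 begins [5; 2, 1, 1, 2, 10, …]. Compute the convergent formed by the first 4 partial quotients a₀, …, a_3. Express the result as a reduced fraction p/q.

27/5

Start with 1.
1 + 1/(1/1) = 1 + 1/1 = 2/1
2 + 1/(2/1) = 2 + 1/2 = 5/2
5 + 1/(5/2) = 5 + 2/5 = 27/5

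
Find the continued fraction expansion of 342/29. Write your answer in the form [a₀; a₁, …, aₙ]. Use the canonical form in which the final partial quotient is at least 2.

⌊342/29⌋ = 11, remainder 23
⌊29/23⌋ = 1, remainder 6
⌊23/6⌋ = 3, remainder 5
⌊6/5⌋ = 1, remainder 1
⌊5/1⌋ = 5, remainder 0

[11; 1, 3, 1, 5]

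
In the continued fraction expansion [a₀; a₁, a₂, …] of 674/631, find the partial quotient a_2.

1

Repeatedly divide and take the remainder:
⌊674/631⌋ = 1, remainder 43
⌊631/43⌋ = 14, remainder 29
⌊43/29⌋ = 1, remainder 14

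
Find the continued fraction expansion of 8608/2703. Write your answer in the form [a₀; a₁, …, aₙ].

8608 ÷ 2703 → quotient 3, remainder 499
2703 ÷ 499 → quotient 5, remainder 208
499 ÷ 208 → quotient 2, remainder 83
208 ÷ 83 → quotient 2, remainder 42
83 ÷ 42 → quotient 1, remainder 41
42 ÷ 41 → quotient 1, remainder 1
41 ÷ 1 → quotient 41, remainder 0

[3; 5, 2, 2, 1, 1, 41]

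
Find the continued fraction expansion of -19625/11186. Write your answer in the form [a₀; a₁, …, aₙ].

[-2; 4, 13, 1, 6, 1, 11, 2]

-19625 ÷ 11186 → quotient -2, remainder 2747
11186 ÷ 2747 → quotient 4, remainder 198
2747 ÷ 198 → quotient 13, remainder 173
198 ÷ 173 → quotient 1, remainder 25
173 ÷ 25 → quotient 6, remainder 23
25 ÷ 23 → quotient 1, remainder 2
23 ÷ 2 → quotient 11, remainder 1
2 ÷ 1 → quotient 2, remainder 0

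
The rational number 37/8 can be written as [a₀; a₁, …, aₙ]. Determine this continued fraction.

[4; 1, 1, 1, 2]

37 = 4·8 + 5, so a_0 = 4
8 = 1·5 + 3, so a_1 = 1
5 = 1·3 + 2, so a_2 = 1
3 = 1·2 + 1, so a_3 = 1
2 = 2·1 + 0, so a_4 = 2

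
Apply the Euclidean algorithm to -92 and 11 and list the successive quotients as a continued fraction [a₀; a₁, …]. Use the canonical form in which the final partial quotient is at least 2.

-92 ÷ 11 → quotient -9, remainder 7
11 ÷ 7 → quotient 1, remainder 4
7 ÷ 4 → quotient 1, remainder 3
4 ÷ 3 → quotient 1, remainder 1
3 ÷ 1 → quotient 3, remainder 0

[-9; 1, 1, 1, 3]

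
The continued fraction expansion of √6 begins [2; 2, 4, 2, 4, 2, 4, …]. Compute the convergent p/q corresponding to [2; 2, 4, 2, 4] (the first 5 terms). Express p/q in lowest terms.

218/89

Start with 4.
2 + 1/(4/1) = 2 + 1/4 = 9/4
4 + 1/(9/4) = 4 + 4/9 = 40/9
2 + 1/(40/9) = 2 + 9/40 = 89/40
2 + 1/(89/40) = 2 + 40/89 = 218/89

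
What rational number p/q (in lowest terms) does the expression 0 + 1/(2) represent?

1/2

Collapse the nested fraction from the inside out:
Start with 2.
0 + 1/(2/1) = 0 + 1/2 = 1/2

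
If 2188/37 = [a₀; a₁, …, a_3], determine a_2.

2

2188 = 59·37 + 5, so a_0 = 59
37 = 7·5 + 2, so a_1 = 7
5 = 2·2 + 1, so a_2 = 2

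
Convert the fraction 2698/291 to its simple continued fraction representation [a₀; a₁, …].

⌊2698/291⌋ = 9, remainder 79
⌊291/79⌋ = 3, remainder 54
⌊79/54⌋ = 1, remainder 25
⌊54/25⌋ = 2, remainder 4
⌊25/4⌋ = 6, remainder 1
⌊4/1⌋ = 4, remainder 0

[9; 3, 1, 2, 6, 4]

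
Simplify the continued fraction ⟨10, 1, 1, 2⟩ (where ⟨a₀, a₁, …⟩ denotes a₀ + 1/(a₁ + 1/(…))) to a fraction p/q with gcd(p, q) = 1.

53/5

a_0 = 10: 10/1
a_1 = 1: 11/1
a_2 = 1: 21/2
a_3 = 2: 53/5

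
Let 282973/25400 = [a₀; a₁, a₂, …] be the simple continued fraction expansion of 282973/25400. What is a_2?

9

⌊282973/25400⌋ = 11, remainder 3573
⌊25400/3573⌋ = 7, remainder 389
⌊3573/389⌋ = 9, remainder 72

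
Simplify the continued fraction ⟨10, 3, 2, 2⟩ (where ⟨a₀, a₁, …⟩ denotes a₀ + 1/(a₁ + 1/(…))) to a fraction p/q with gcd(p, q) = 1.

175/17

Start with 2.
2 + 1/(2/1) = 2 + 1/2 = 5/2
3 + 1/(5/2) = 3 + 2/5 = 17/5
10 + 1/(17/5) = 10 + 5/17 = 175/17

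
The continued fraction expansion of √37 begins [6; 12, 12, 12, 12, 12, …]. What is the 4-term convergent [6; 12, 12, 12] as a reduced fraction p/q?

Starting at the tail and folding back:
Start with 12.
12 + 1/(12/1) = 12 + 1/12 = 145/12
12 + 1/(145/12) = 12 + 12/145 = 1752/145
6 + 1/(1752/145) = 6 + 145/1752 = 10657/1752

10657/1752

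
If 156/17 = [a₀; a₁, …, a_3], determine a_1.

5

Run the Euclidean algorithm, recording each quotient:
⌊156/17⌋ = 9, remainder 3
⌊17/3⌋ = 5, remainder 2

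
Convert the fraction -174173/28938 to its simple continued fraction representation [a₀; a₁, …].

[-7; 1, 52, 10, 3, 1, 1, 7]

Apply division with remainder until the remainder is 0:
-174173 = -7·28938 + 28393, so a_0 = -7
28938 = 1·28393 + 545, so a_1 = 1
28393 = 52·545 + 53, so a_2 = 52
545 = 10·53 + 15, so a_3 = 10
53 = 3·15 + 8, so a_4 = 3
15 = 1·8 + 7, so a_5 = 1
8 = 1·7 + 1, so a_6 = 1
7 = 7·1 + 0, so a_7 = 7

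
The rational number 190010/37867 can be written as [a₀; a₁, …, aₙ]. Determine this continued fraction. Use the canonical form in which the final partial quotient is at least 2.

[5; 56, 10, 13, 2, 2]

190010 = 5·37867 + 675, so a_0 = 5
37867 = 56·675 + 67, so a_1 = 56
675 = 10·67 + 5, so a_2 = 10
67 = 13·5 + 2, so a_3 = 13
5 = 2·2 + 1, so a_4 = 2
2 = 2·1 + 0, so a_5 = 2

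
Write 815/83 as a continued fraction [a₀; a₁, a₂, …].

815 = 9·83 + 68, so a_0 = 9
83 = 1·68 + 15, so a_1 = 1
68 = 4·15 + 8, so a_2 = 4
15 = 1·8 + 7, so a_3 = 1
8 = 1·7 + 1, so a_4 = 1
7 = 7·1 + 0, so a_5 = 7

[9; 1, 4, 1, 1, 7]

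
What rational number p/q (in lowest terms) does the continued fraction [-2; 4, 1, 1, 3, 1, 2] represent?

-203/114

Start with 2.
1 + 1/(2/1) = 1 + 1/2 = 3/2
3 + 1/(3/2) = 3 + 2/3 = 11/3
1 + 1/(11/3) = 1 + 3/11 = 14/11
1 + 1/(14/11) = 1 + 11/14 = 25/14
4 + 1/(25/14) = 4 + 14/25 = 114/25
-2 + 1/(114/25) = -2 + 25/114 = -203/114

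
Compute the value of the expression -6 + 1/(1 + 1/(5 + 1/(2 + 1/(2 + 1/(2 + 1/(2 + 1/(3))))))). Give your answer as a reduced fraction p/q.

-3274/635

Use the convergent recurrence hₖ = aₖ·hₖ₋₁ + hₖ₋₂ (and likewise for the denominators kₖ):
a_0 = -6: -6/1
a_1 = 1: -5/1
a_2 = 5: -31/6
a_3 = 2: -67/13
a_4 = 2: -165/32
a_5 = 2: -397/77
a_6 = 2: -959/186
a_7 = 3: -3274/635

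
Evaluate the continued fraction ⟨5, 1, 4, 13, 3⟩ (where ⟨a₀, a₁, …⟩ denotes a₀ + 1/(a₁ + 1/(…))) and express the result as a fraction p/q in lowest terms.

Start with 3.
13 + 1/(3/1) = 13 + 1/3 = 40/3
4 + 1/(40/3) = 4 + 3/40 = 163/40
1 + 1/(163/40) = 1 + 40/163 = 203/163
5 + 1/(203/163) = 5 + 163/203 = 1178/203

1178/203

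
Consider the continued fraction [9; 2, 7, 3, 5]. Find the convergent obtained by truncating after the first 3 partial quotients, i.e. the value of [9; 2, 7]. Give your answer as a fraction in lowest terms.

Work from the innermost term outward:
Start with 7.
2 + 1/(7/1) = 2 + 1/7 = 15/7
9 + 1/(15/7) = 9 + 7/15 = 142/15

142/15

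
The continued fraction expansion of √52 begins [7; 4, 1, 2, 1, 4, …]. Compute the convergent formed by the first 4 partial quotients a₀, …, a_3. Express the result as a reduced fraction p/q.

Use the convergent recurrence hₖ = aₖ·hₖ₋₁ + hₖ₋₂ (and likewise for the denominators kₖ):
a_0 = 7: 7/1
a_1 = 4: 29/4
a_2 = 1: 36/5
a_3 = 2: 101/14

101/14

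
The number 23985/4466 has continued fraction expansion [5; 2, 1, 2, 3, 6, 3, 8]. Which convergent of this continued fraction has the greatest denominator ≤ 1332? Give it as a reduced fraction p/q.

a_0 = 5: 5/1  (≤ bound)
a_1 = 2: 11/2  (≤ bound)
a_2 = 1: 16/3  (≤ bound)
a_3 = 2: 43/8  (≤ bound)
a_4 = 3: 145/27  (≤ bound)
a_5 = 6: 913/170  (≤ bound)
a_6 = 3: 2884/537  (≤ bound)
a_7 = 8: 23985/4466  (> 1332, stop)

2884/537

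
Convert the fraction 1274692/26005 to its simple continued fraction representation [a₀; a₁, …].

1274692 = 49·26005 + 447, so a_0 = 49
26005 = 58·447 + 79, so a_1 = 58
447 = 5·79 + 52, so a_2 = 5
79 = 1·52 + 27, so a_3 = 1
52 = 1·27 + 25, so a_4 = 1
27 = 1·25 + 2, so a_5 = 1
25 = 12·2 + 1, so a_6 = 12
2 = 2·1 + 0, so a_7 = 2

[49; 58, 5, 1, 1, 1, 12, 2]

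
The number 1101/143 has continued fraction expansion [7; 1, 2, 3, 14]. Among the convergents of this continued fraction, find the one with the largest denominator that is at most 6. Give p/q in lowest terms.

List convergents until the denominator exceeds the bound:
a_0 = 7: 7/1  (≤ bound)
a_1 = 1: 8/1  (≤ bound)
a_2 = 2: 23/3  (≤ bound)
a_3 = 3: 77/10  (> 6, stop)

23/3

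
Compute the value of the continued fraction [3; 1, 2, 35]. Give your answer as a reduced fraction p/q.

389/106

Build up convergents one term at a time:
a_0 = 3: 3/1
a_1 = 1: 4/1
a_2 = 2: 11/3
a_3 = 35: 389/106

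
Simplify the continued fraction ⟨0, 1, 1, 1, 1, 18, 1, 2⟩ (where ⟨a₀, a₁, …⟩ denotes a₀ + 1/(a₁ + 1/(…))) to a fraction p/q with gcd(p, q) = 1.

Build up convergents one term at a time:
a_0 = 0: 0/1
a_1 = 1: 1/1
a_2 = 1: 1/2
a_3 = 1: 2/3
a_4 = 1: 3/5
a_5 = 18: 56/93
a_6 = 1: 59/98
a_7 = 2: 174/289

174/289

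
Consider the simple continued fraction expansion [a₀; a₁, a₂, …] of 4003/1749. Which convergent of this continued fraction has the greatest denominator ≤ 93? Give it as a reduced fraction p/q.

103/45

a_0 = 2: 2/1  (≤ bound)
a_1 = 3: 7/3  (≤ bound)
a_2 = 2: 16/7  (≤ bound)
a_3 = 6: 103/45  (≤ bound)
a_4 = 3: 325/142  (> 93, stop)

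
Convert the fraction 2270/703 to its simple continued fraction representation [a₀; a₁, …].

[3; 4, 2, 1, 2, 1, 2, 5]

2270 ÷ 703 → quotient 3, remainder 161
703 ÷ 161 → quotient 4, remainder 59
161 ÷ 59 → quotient 2, remainder 43
59 ÷ 43 → quotient 1, remainder 16
43 ÷ 16 → quotient 2, remainder 11
16 ÷ 11 → quotient 1, remainder 5
11 ÷ 5 → quotient 2, remainder 1
5 ÷ 1 → quotient 5, remainder 0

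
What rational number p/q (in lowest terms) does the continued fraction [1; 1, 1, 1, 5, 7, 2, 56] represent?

Collapse the nested fraction from the inside out:
Start with 56.
2 + 1/(56/1) = 2 + 1/56 = 113/56
7 + 1/(113/56) = 7 + 56/113 = 847/113
5 + 1/(847/113) = 5 + 113/847 = 4348/847
1 + 1/(4348/847) = 1 + 847/4348 = 5195/4348
1 + 1/(5195/4348) = 1 + 4348/5195 = 9543/5195
1 + 1/(9543/5195) = 1 + 5195/9543 = 14738/9543
1 + 1/(14738/9543) = 1 + 9543/14738 = 24281/14738

24281/14738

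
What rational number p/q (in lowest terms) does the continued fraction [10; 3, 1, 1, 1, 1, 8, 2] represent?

Start with 2.
8 + 1/(2/1) = 8 + 1/2 = 17/2
1 + 1/(17/2) = 1 + 2/17 = 19/17
1 + 1/(19/17) = 1 + 17/19 = 36/19
1 + 1/(36/19) = 1 + 19/36 = 55/36
1 + 1/(55/36) = 1 + 36/55 = 91/55
3 + 1/(91/55) = 3 + 55/91 = 328/91
10 + 1/(328/91) = 10 + 91/328 = 3371/328

3371/328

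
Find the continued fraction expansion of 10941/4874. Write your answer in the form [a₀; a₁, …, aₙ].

[2; 4, 11, 1, 2, 3, 2, 4]

Apply division with remainder until the remainder is 0:
10941 = 2·4874 + 1193, so a_0 = 2
4874 = 4·1193 + 102, so a_1 = 4
1193 = 11·102 + 71, so a_2 = 11
102 = 1·71 + 31, so a_3 = 1
71 = 2·31 + 9, so a_4 = 2
31 = 3·9 + 4, so a_5 = 3
9 = 2·4 + 1, so a_6 = 2
4 = 4·1 + 0, so a_7 = 4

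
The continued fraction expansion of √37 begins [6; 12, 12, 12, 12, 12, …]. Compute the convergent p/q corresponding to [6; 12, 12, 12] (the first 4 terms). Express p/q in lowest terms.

10657/1752

Start with 12.
12 + 1/(12/1) = 12 + 1/12 = 145/12
12 + 1/(145/12) = 12 + 12/145 = 1752/145
6 + 1/(1752/145) = 6 + 145/1752 = 10657/1752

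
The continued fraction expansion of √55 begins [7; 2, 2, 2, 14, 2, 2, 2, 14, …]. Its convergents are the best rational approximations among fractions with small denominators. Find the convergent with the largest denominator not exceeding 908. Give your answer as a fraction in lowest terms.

6593/889

List convergents until the denominator exceeds the bound:
a_0 = 7: 7/1  (≤ bound)
a_1 = 2: 15/2  (≤ bound)
a_2 = 2: 37/5  (≤ bound)
a_3 = 2: 89/12  (≤ bound)
a_4 = 14: 1283/173  (≤ bound)
a_5 = 2: 2655/358  (≤ bound)
a_6 = 2: 6593/889  (≤ bound)
a_7 = 2: 15841/2136  (> 908, stop)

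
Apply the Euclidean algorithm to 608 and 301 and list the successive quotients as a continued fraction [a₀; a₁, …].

608 = 2·301 + 6, so a_0 = 2
301 = 50·6 + 1, so a_1 = 50
6 = 6·1 + 0, so a_2 = 6

[2; 50, 6]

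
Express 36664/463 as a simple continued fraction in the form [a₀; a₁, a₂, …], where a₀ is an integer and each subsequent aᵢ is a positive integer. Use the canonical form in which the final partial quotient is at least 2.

36664 = 79·463 + 87, so a_0 = 79
463 = 5·87 + 28, so a_1 = 5
87 = 3·28 + 3, so a_2 = 3
28 = 9·3 + 1, so a_3 = 9
3 = 3·1 + 0, so a_4 = 3

[79; 5, 3, 9, 3]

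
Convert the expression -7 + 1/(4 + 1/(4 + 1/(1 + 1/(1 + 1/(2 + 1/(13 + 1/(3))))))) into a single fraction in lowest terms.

Collapse the nested fraction from the inside out:
Start with 3.
13 + 1/(3/1) = 13 + 1/3 = 40/3
2 + 1/(40/3) = 2 + 3/40 = 83/40
1 + 1/(83/40) = 1 + 40/83 = 123/83
1 + 1/(123/83) = 1 + 83/123 = 206/123
4 + 1/(206/123) = 4 + 123/206 = 947/206
4 + 1/(947/206) = 4 + 206/947 = 3994/947
-7 + 1/(3994/947) = -7 + 947/3994 = -27011/3994

-27011/3994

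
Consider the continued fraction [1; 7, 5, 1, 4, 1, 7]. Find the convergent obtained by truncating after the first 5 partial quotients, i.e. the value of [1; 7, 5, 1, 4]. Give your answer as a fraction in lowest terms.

237/208

Collapse the nested fraction from the inside out:
Start with 4.
1 + 1/(4/1) = 1 + 1/4 = 5/4
5 + 1/(5/4) = 5 + 4/5 = 29/5
7 + 1/(29/5) = 7 + 5/29 = 208/29
1 + 1/(208/29) = 1 + 29/208 = 237/208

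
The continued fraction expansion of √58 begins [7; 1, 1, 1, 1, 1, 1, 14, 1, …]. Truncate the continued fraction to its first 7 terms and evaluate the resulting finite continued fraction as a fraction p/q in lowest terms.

Start with 1.
1 + 1/(1/1) = 1 + 1/1 = 2/1
1 + 1/(2/1) = 1 + 1/2 = 3/2
1 + 1/(3/2) = 1 + 2/3 = 5/3
1 + 1/(5/3) = 1 + 3/5 = 8/5
1 + 1/(8/5) = 1 + 5/8 = 13/8
7 + 1/(13/8) = 7 + 8/13 = 99/13

99/13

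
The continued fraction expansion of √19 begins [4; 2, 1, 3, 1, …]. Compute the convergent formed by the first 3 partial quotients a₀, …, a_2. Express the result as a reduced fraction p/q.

Starting at the tail and folding back:
Start with 1.
2 + 1/(1/1) = 2 + 1/1 = 3/1
4 + 1/(3/1) = 4 + 1/3 = 13/3

13/3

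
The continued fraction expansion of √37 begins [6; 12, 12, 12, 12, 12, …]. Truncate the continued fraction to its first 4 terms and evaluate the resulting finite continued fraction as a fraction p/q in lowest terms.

10657/1752

Compute successive convergents:
a_0 = 6: 6/1
a_1 = 12: 73/12
a_2 = 12: 882/145
a_3 = 12: 10657/1752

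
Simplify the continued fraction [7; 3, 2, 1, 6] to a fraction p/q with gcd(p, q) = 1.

489/67

Use the convergent recurrence hₖ = aₖ·hₖ₋₁ + hₖ₋₂ (and likewise for the denominators kₖ):
a_0 = 7: 7/1
a_1 = 3: 22/3
a_2 = 2: 51/7
a_3 = 1: 73/10
a_4 = 6: 489/67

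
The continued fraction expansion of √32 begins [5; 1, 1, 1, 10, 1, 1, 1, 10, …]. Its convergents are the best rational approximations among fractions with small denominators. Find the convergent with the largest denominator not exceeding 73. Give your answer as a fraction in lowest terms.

379/67

a_0 = 5: 5/1  (≤ bound)
a_1 = 1: 6/1  (≤ bound)
a_2 = 1: 11/2  (≤ bound)
a_3 = 1: 17/3  (≤ bound)
a_4 = 10: 181/32  (≤ bound)
a_5 = 1: 198/35  (≤ bound)
a_6 = 1: 379/67  (≤ bound)
a_7 = 1: 577/102  (> 73, stop)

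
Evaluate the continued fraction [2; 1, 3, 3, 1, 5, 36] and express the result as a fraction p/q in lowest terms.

a_0 = 2: 2/1
a_1 = 1: 3/1
a_2 = 3: 11/4
a_3 = 3: 36/13
a_4 = 1: 47/17
a_5 = 5: 271/98
a_6 = 36: 9803/3545

9803/3545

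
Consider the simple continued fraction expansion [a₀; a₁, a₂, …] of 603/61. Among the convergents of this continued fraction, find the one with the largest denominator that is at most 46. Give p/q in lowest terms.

257/26

a_0 = 9: 9/1  (≤ bound)
a_1 = 1: 10/1  (≤ bound)
a_2 = 7: 79/8  (≤ bound)
a_3 = 1: 89/9  (≤ bound)
a_4 = 2: 257/26  (≤ bound)
a_5 = 2: 603/61  (> 46, stop)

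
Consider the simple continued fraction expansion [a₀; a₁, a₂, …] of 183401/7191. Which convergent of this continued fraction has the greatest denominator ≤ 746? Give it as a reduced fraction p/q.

6019/236

List convergents until the denominator exceeds the bound:
a_0 = 25: 25/1  (≤ bound)
a_1 = 1: 26/1  (≤ bound)
a_2 = 1: 51/2  (≤ bound)
a_3 = 58: 2984/117  (≤ bound)
a_4 = 2: 6019/236  (≤ bound)
a_5 = 3: 21041/825  (> 746, stop)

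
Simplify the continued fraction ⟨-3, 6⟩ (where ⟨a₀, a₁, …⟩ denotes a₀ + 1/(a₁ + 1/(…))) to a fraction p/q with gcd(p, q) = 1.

Build up convergents one term at a time:
a_0 = -3: -3/1
a_1 = 6: -17/6

-17/6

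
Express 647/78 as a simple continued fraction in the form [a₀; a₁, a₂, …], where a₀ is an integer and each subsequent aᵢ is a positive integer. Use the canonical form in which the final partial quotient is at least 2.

[8; 3, 2, 1, 1, 4]

Apply division with remainder until the remainder is 0:
647 ÷ 78 → quotient 8, remainder 23
78 ÷ 23 → quotient 3, remainder 9
23 ÷ 9 → quotient 2, remainder 5
9 ÷ 5 → quotient 1, remainder 4
5 ÷ 4 → quotient 1, remainder 1
4 ÷ 1 → quotient 4, remainder 0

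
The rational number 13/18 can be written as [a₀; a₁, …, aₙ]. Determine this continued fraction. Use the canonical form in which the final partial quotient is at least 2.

13 = 0·18 + 13, so a_0 = 0
18 = 1·13 + 5, so a_1 = 1
13 = 2·5 + 3, so a_2 = 2
5 = 1·3 + 2, so a_3 = 1
3 = 1·2 + 1, so a_4 = 1
2 = 2·1 + 0, so a_5 = 2

[0; 1, 2, 1, 1, 2]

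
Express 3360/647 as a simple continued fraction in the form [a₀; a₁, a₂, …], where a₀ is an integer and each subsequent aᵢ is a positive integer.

[5; 5, 5, 1, 2, 7]

3360 = 5·647 + 125, so a_0 = 5
647 = 5·125 + 22, so a_1 = 5
125 = 5·22 + 15, so a_2 = 5
22 = 1·15 + 7, so a_3 = 1
15 = 2·7 + 1, so a_4 = 2
7 = 7·1 + 0, so a_5 = 7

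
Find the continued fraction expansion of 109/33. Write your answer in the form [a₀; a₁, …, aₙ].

109 ÷ 33 → quotient 3, remainder 10
33 ÷ 10 → quotient 3, remainder 3
10 ÷ 3 → quotient 3, remainder 1
3 ÷ 1 → quotient 3, remainder 0

[3; 3, 3, 3]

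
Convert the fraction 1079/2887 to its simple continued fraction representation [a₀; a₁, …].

[0; 2, 1, 2, 12, 14, 2]

1079 = 0·2887 + 1079, so a_0 = 0
2887 = 2·1079 + 729, so a_1 = 2
1079 = 1·729 + 350, so a_2 = 1
729 = 2·350 + 29, so a_3 = 2
350 = 12·29 + 2, so a_4 = 12
29 = 14·2 + 1, so a_5 = 14
2 = 2·1 + 0, so a_6 = 2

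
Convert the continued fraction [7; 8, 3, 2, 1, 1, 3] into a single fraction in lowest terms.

Starting at the tail and folding back:
Start with 3.
1 + 1/(3/1) = 1 + 1/3 = 4/3
1 + 1/(4/3) = 1 + 3/4 = 7/4
2 + 1/(7/4) = 2 + 4/7 = 18/7
3 + 1/(18/7) = 3 + 7/18 = 61/18
8 + 1/(61/18) = 8 + 18/61 = 506/61
7 + 1/(506/61) = 7 + 61/506 = 3603/506

3603/506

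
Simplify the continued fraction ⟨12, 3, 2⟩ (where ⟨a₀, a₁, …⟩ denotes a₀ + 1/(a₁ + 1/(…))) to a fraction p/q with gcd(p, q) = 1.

86/7

Work from the innermost term outward:
Start with 2.
3 + 1/(2/1) = 3 + 1/2 = 7/2
12 + 1/(7/2) = 12 + 2/7 = 86/7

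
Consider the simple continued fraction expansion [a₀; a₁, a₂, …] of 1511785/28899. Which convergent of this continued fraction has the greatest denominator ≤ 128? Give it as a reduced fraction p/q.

List convergents until the denominator exceeds the bound:
a_0 = 52: 52/1  (≤ bound)
a_1 = 3: 157/3  (≤ bound)
a_2 = 5: 837/16  (≤ bound)
a_3 = 18: 15223/291  (> 128, stop)

837/16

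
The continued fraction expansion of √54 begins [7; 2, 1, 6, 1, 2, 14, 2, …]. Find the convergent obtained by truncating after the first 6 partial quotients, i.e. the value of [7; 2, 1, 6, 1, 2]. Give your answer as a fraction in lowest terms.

a_0 = 7: 7/1
a_1 = 2: 15/2
a_2 = 1: 22/3
a_3 = 6: 147/20
a_4 = 1: 169/23
a_5 = 2: 485/66

485/66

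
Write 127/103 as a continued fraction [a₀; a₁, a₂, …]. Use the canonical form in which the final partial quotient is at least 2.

127 = 1·103 + 24, so a_0 = 1
103 = 4·24 + 7, so a_1 = 4
24 = 3·7 + 3, so a_2 = 3
7 = 2·3 + 1, so a_3 = 2
3 = 3·1 + 0, so a_4 = 3

[1; 4, 3, 2, 3]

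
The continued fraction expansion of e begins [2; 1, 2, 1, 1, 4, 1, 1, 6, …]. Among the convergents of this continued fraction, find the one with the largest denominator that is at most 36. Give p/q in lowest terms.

87/32

List convergents until the denominator exceeds the bound:
a_0 = 2: 2/1  (≤ bound)
a_1 = 1: 3/1  (≤ bound)
a_2 = 2: 8/3  (≤ bound)
a_3 = 1: 11/4  (≤ bound)
a_4 = 1: 19/7  (≤ bound)
a_5 = 4: 87/32  (≤ bound)
a_6 = 1: 106/39  (> 36, stop)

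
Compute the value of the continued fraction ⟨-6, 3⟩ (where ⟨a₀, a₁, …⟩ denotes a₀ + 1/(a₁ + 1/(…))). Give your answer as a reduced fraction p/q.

-17/3

a_0 = -6: -6/1
a_1 = 3: -17/3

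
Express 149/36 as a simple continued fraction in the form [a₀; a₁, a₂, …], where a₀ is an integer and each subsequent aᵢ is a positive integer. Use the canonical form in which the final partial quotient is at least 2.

Run the Euclidean algorithm, recording each quotient:
149 ÷ 36 → quotient 4, remainder 5
36 ÷ 5 → quotient 7, remainder 1
5 ÷ 1 → quotient 5, remainder 0

[4; 7, 5]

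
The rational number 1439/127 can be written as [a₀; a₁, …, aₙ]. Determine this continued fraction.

⌊1439/127⌋ = 11, remainder 42
⌊127/42⌋ = 3, remainder 1
⌊42/1⌋ = 42, remainder 0

[11; 3, 42]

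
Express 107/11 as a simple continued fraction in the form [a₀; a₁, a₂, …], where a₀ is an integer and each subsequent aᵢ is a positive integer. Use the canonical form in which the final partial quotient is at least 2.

Repeatedly divide and take the remainder:
107 = 9·11 + 8, so a_0 = 9
11 = 1·8 + 3, so a_1 = 1
8 = 2·3 + 2, so a_2 = 2
3 = 1·2 + 1, so a_3 = 1
2 = 2·1 + 0, so a_4 = 2

[9; 1, 2, 1, 2]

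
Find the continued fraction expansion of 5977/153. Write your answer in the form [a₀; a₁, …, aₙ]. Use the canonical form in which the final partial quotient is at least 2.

[39; 15, 3, 3]

5977 = 39·153 + 10, so a_0 = 39
153 = 15·10 + 3, so a_1 = 15
10 = 3·3 + 1, so a_2 = 3
3 = 3·1 + 0, so a_3 = 3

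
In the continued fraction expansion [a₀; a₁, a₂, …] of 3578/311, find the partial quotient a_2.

1

⌊3578/311⌋ = 11, remainder 157
⌊311/157⌋ = 1, remainder 154
⌊157/154⌋ = 1, remainder 3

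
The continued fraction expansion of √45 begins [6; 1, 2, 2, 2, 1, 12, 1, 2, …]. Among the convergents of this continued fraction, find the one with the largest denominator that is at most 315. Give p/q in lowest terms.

a_0 = 6: 6/1  (≤ bound)
a_1 = 1: 7/1  (≤ bound)
a_2 = 2: 20/3  (≤ bound)
a_3 = 2: 47/7  (≤ bound)
a_4 = 2: 114/17  (≤ bound)
a_5 = 1: 161/24  (≤ bound)
a_6 = 12: 2046/305  (≤ bound)
a_7 = 1: 2207/329  (> 315, stop)

2046/305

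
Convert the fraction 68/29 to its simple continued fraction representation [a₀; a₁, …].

[2; 2, 1, 9]

68 ÷ 29 → quotient 2, remainder 10
29 ÷ 10 → quotient 2, remainder 9
10 ÷ 9 → quotient 1, remainder 1
9 ÷ 1 → quotient 9, remainder 0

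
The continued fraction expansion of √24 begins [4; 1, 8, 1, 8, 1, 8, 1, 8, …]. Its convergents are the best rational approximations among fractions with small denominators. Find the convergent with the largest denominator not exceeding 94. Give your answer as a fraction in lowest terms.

List convergents until the denominator exceeds the bound:
a_0 = 4: 4/1  (≤ bound)
a_1 = 1: 5/1  (≤ bound)
a_2 = 8: 44/9  (≤ bound)
a_3 = 1: 49/10  (≤ bound)
a_4 = 8: 436/89  (≤ bound)
a_5 = 1: 485/99  (> 94, stop)

436/89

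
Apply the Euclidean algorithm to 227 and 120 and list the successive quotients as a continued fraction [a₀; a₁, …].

[1; 1, 8, 4, 3]

227 ÷ 120 → quotient 1, remainder 107
120 ÷ 107 → quotient 1, remainder 13
107 ÷ 13 → quotient 8, remainder 3
13 ÷ 3 → quotient 4, remainder 1
3 ÷ 1 → quotient 3, remainder 0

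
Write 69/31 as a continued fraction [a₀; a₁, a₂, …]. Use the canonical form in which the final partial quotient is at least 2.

[2; 4, 2, 3]

Run the Euclidean algorithm, recording each quotient:
69 ÷ 31 → quotient 2, remainder 7
31 ÷ 7 → quotient 4, remainder 3
7 ÷ 3 → quotient 2, remainder 1
3 ÷ 1 → quotient 3, remainder 0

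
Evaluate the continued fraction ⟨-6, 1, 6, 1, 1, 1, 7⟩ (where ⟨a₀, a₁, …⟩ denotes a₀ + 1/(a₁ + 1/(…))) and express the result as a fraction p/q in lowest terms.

Start with 7.
1 + 1/(7/1) = 1 + 1/7 = 8/7
1 + 1/(8/7) = 1 + 7/8 = 15/8
1 + 1/(15/8) = 1 + 8/15 = 23/15
6 + 1/(23/15) = 6 + 15/23 = 153/23
1 + 1/(153/23) = 1 + 23/153 = 176/153
-6 + 1/(176/153) = -6 + 153/176 = -903/176

-903/176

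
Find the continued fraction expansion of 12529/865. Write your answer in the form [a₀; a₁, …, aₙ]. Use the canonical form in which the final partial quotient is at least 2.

Run the Euclidean algorithm, recording each quotient:
⌊12529/865⌋ = 14, remainder 419
⌊865/419⌋ = 2, remainder 27
⌊419/27⌋ = 15, remainder 14
⌊27/14⌋ = 1, remainder 13
⌊14/13⌋ = 1, remainder 1
⌊13/1⌋ = 13, remainder 0

[14; 2, 15, 1, 1, 13]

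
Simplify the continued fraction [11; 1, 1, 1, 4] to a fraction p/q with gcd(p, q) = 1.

Work from the innermost term outward:
Start with 4.
1 + 1/(4/1) = 1 + 1/4 = 5/4
1 + 1/(5/4) = 1 + 4/5 = 9/5
1 + 1/(9/5) = 1 + 5/9 = 14/9
11 + 1/(14/9) = 11 + 9/14 = 163/14

163/14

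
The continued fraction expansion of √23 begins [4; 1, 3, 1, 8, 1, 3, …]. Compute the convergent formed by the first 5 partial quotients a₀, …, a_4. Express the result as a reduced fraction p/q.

Build up convergents one term at a time:
a_0 = 4: 4/1
a_1 = 1: 5/1
a_2 = 3: 19/4
a_3 = 1: 24/5
a_4 = 8: 211/44

211/44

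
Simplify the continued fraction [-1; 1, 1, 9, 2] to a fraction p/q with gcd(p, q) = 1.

Collapse the nested fraction from the inside out:
Start with 2.
9 + 1/(2/1) = 9 + 1/2 = 19/2
1 + 1/(19/2) = 1 + 2/19 = 21/19
1 + 1/(21/19) = 1 + 19/21 = 40/21
-1 + 1/(40/21) = -1 + 21/40 = -19/40

-19/40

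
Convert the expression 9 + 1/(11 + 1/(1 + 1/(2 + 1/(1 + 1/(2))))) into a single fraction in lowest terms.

a_0 = 9: 9/1
a_1 = 11: 100/11
a_2 = 1: 109/12
a_3 = 2: 318/35
a_4 = 1: 427/47
a_5 = 2: 1172/129

1172/129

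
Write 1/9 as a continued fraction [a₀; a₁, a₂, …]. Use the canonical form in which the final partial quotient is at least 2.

[0; 9]

1 ÷ 9 → quotient 0, remainder 1
9 ÷ 1 → quotient 9, remainder 0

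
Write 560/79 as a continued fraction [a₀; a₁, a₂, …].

560 = 7·79 + 7, so a_0 = 7
79 = 11·7 + 2, so a_1 = 11
7 = 3·2 + 1, so a_2 = 3
2 = 2·1 + 0, so a_3 = 2

[7; 11, 3, 2]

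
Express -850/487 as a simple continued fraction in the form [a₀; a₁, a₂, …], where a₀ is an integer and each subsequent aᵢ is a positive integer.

[-2; 3, 1, 12, 1, 3, 2]

⌊-850/487⌋ = -2, remainder 124
⌊487/124⌋ = 3, remainder 115
⌊124/115⌋ = 1, remainder 9
⌊115/9⌋ = 12, remainder 7
⌊9/7⌋ = 1, remainder 2
⌊7/2⌋ = 3, remainder 1
⌊2/1⌋ = 2, remainder 0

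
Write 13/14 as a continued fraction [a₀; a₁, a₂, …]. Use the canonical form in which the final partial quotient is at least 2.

[0; 1, 13]

13 ÷ 14 → quotient 0, remainder 13
14 ÷ 13 → quotient 1, remainder 1
13 ÷ 1 → quotient 13, remainder 0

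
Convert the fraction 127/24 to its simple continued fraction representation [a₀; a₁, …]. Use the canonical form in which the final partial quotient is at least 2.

127 = 5·24 + 7, so a_0 = 5
24 = 3·7 + 3, so a_1 = 3
7 = 2·3 + 1, so a_2 = 2
3 = 3·1 + 0, so a_3 = 3

[5; 3, 2, 3]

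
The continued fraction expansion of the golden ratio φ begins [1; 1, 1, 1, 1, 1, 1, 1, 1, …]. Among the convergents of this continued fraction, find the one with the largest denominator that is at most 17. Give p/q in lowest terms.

List convergents until the denominator exceeds the bound:
a_0 = 1: 1/1  (≤ bound)
a_1 = 1: 2/1  (≤ bound)
a_2 = 1: 3/2  (≤ bound)
a_3 = 1: 5/3  (≤ bound)
a_4 = 1: 8/5  (≤ bound)
a_5 = 1: 13/8  (≤ bound)
a_6 = 1: 21/13  (≤ bound)
a_7 = 1: 34/21  (> 17, stop)

21/13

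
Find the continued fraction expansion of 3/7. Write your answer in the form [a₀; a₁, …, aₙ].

Apply division with remainder until the remainder is 0:
⌊3/7⌋ = 0, remainder 3
⌊7/3⌋ = 2, remainder 1
⌊3/1⌋ = 3, remainder 0

[0; 2, 3]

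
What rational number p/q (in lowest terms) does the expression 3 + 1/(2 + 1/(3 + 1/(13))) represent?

Start with 13.
3 + 1/(13/1) = 3 + 1/13 = 40/13
2 + 1/(40/13) = 2 + 13/40 = 93/40
3 + 1/(93/40) = 3 + 40/93 = 319/93

319/93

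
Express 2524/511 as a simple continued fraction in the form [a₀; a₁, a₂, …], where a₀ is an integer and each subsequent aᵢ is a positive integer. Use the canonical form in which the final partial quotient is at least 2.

Run the Euclidean algorithm, recording each quotient:
2524 ÷ 511 → quotient 4, remainder 480
511 ÷ 480 → quotient 1, remainder 31
480 ÷ 31 → quotient 15, remainder 15
31 ÷ 15 → quotient 2, remainder 1
15 ÷ 1 → quotient 15, remainder 0

[4; 1, 15, 2, 15]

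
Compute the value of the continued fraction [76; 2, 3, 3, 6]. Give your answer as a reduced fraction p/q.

11083/145

a_0 = 76: 76/1
a_1 = 2: 153/2
a_2 = 3: 535/7
a_3 = 3: 1758/23
a_4 = 6: 11083/145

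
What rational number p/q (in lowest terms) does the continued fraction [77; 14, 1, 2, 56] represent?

a_0 = 77: 77/1
a_1 = 14: 1079/14
a_2 = 1: 1156/15
a_3 = 2: 3391/44
a_4 = 56: 191052/2479

191052/2479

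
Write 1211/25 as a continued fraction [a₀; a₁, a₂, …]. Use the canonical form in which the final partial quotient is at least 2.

Run the Euclidean algorithm, recording each quotient:
⌊1211/25⌋ = 48, remainder 11
⌊25/11⌋ = 2, remainder 3
⌊11/3⌋ = 3, remainder 2
⌊3/2⌋ = 1, remainder 1
⌊2/1⌋ = 2, remainder 0

[48; 2, 3, 1, 2]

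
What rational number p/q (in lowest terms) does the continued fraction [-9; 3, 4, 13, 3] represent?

-4598/529

Compute successive convergents:
a_0 = -9: -9/1
a_1 = 3: -26/3
a_2 = 4: -113/13
a_3 = 13: -1495/172
a_4 = 3: -4598/529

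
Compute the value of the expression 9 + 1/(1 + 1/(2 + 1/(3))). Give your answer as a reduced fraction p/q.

Start with 3.
2 + 1/(3/1) = 2 + 1/3 = 7/3
1 + 1/(7/3) = 1 + 3/7 = 10/7
9 + 1/(10/7) = 9 + 7/10 = 97/10

97/10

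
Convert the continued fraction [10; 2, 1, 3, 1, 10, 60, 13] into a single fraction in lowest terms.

a_0 = 10: 10/1
a_1 = 2: 21/2
a_2 = 1: 31/3
a_3 = 3: 114/11
a_4 = 1: 145/14
a_5 = 10: 1564/151
a_6 = 60: 93985/9074
a_7 = 13: 1223369/118113

1223369/118113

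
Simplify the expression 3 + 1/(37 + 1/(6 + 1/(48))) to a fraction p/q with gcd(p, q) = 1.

Start with 48.
6 + 1/(48/1) = 6 + 1/48 = 289/48
37 + 1/(289/48) = 37 + 48/289 = 10741/289
3 + 1/(10741/289) = 3 + 289/10741 = 32512/10741

32512/10741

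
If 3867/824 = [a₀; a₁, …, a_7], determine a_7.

Repeatedly divide and take the remainder:
3867 = 4·824 + 571, so a_0 = 4
824 = 1·571 + 253, so a_1 = 1
571 = 2·253 + 65, so a_2 = 2
253 = 3·65 + 58, so a_3 = 3
65 = 1·58 + 7, so a_4 = 1
58 = 8·7 + 2, so a_5 = 8
7 = 3·2 + 1, so a_6 = 3
2 = 2·1 + 0, so a_7 = 2

2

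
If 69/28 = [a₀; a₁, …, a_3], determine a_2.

69 = 2·28 + 13, so a_0 = 2
28 = 2·13 + 2, so a_1 = 2
13 = 6·2 + 1, so a_2 = 6

6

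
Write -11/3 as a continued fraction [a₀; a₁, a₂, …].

[-4; 3]

⌊-11/3⌋ = -4, remainder 1
⌊3/1⌋ = 3, remainder 0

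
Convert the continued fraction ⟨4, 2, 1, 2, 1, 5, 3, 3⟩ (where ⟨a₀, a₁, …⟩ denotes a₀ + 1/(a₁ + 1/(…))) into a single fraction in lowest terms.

Start with 3.
3 + 1/(3/1) = 3 + 1/3 = 10/3
5 + 1/(10/3) = 5 + 3/10 = 53/10
1 + 1/(53/10) = 1 + 10/53 = 63/53
2 + 1/(63/53) = 2 + 53/63 = 179/63
1 + 1/(179/63) = 1 + 63/179 = 242/179
2 + 1/(242/179) = 2 + 179/242 = 663/242
4 + 1/(663/242) = 4 + 242/663 = 2894/663

2894/663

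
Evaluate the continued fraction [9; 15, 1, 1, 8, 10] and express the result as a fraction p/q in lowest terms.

Start with 10.
8 + 1/(10/1) = 8 + 1/10 = 81/10
1 + 1/(81/10) = 1 + 10/81 = 91/81
1 + 1/(91/81) = 1 + 81/91 = 172/91
15 + 1/(172/91) = 15 + 91/172 = 2671/172
9 + 1/(2671/172) = 9 + 172/2671 = 24211/2671

24211/2671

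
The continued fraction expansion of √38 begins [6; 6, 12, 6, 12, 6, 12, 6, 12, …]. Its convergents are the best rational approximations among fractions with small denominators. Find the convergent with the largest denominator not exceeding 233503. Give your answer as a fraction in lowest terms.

a_0 = 6: 6/1  (≤ bound)
a_1 = 6: 37/6  (≤ bound)
a_2 = 12: 450/73  (≤ bound)
a_3 = 6: 2737/444  (≤ bound)
a_4 = 12: 33294/5401  (≤ bound)
a_5 = 6: 202501/32850  (≤ bound)
a_6 = 12: 2463306/399601  (> 233503, stop)

202501/32850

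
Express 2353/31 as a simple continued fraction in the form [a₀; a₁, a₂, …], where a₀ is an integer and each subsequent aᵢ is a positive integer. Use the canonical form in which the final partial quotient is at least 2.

[75; 1, 9, 3]

⌊2353/31⌋ = 75, remainder 28
⌊31/28⌋ = 1, remainder 3
⌊28/3⌋ = 9, remainder 1
⌊3/1⌋ = 3, remainder 0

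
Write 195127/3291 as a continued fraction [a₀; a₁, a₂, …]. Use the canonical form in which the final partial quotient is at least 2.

Repeatedly divide and take the remainder:
195127 = 59·3291 + 958, so a_0 = 59
3291 = 3·958 + 417, so a_1 = 3
958 = 2·417 + 124, so a_2 = 2
417 = 3·124 + 45, so a_3 = 3
124 = 2·45 + 34, so a_4 = 2
45 = 1·34 + 11, so a_5 = 1
34 = 3·11 + 1, so a_6 = 3
11 = 11·1 + 0, so a_7 = 11

[59; 3, 2, 3, 2, 1, 3, 11]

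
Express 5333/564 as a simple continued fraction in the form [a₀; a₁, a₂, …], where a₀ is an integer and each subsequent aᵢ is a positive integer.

Apply division with remainder until the remainder is 0:
5333 ÷ 564 → quotient 9, remainder 257
564 ÷ 257 → quotient 2, remainder 50
257 ÷ 50 → quotient 5, remainder 7
50 ÷ 7 → quotient 7, remainder 1
7 ÷ 1 → quotient 7, remainder 0

[9; 2, 5, 7, 7]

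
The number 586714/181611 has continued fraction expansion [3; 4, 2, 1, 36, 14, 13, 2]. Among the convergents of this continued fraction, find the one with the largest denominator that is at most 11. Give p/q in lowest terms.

29/9

a_0 = 3: 3/1  (≤ bound)
a_1 = 4: 13/4  (≤ bound)
a_2 = 2: 29/9  (≤ bound)
a_3 = 1: 42/13  (> 11, stop)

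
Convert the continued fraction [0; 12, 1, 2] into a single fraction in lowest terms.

Compute successive convergents:
a_0 = 0: 0/1
a_1 = 12: 1/12
a_2 = 1: 1/13
a_3 = 2: 3/38

3/38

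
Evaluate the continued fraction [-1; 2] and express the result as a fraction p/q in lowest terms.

-1/2

Start with 2.
-1 + 1/(2/1) = -1 + 1/2 = -1/2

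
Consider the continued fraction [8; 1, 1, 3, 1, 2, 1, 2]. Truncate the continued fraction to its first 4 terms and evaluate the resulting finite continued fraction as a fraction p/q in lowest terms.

60/7

Work from the innermost term outward:
Start with 3.
1 + 1/(3/1) = 1 + 1/3 = 4/3
1 + 1/(4/3) = 1 + 3/4 = 7/4
8 + 1/(7/4) = 8 + 4/7 = 60/7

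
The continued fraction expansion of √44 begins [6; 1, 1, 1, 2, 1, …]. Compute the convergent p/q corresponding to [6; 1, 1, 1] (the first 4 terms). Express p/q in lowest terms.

Start with 1.
1 + 1/(1/1) = 1 + 1/1 = 2/1
1 + 1/(2/1) = 1 + 1/2 = 3/2
6 + 1/(3/2) = 6 + 2/3 = 20/3

20/3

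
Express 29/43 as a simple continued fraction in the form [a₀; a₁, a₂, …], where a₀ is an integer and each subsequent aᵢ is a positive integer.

29 ÷ 43 → quotient 0, remainder 29
43 ÷ 29 → quotient 1, remainder 14
29 ÷ 14 → quotient 2, remainder 1
14 ÷ 1 → quotient 14, remainder 0

[0; 1, 2, 14]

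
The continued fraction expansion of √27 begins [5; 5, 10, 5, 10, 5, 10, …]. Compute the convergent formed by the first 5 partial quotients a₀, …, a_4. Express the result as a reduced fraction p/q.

Build up convergents one term at a time:
a_0 = 5: 5/1
a_1 = 5: 26/5
a_2 = 10: 265/51
a_3 = 5: 1351/260
a_4 = 10: 13775/2651

13775/2651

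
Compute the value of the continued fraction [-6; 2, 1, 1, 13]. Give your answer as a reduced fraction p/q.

Compute successive convergents:
a_0 = -6: -6/1
a_1 = 2: -11/2
a_2 = 1: -17/3
a_3 = 1: -28/5
a_4 = 13: -381/68

-381/68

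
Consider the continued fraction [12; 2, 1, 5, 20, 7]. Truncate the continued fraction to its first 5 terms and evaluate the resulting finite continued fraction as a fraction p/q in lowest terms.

Starting at the tail and folding back:
Start with 20.
5 + 1/(20/1) = 5 + 1/20 = 101/20
1 + 1/(101/20) = 1 + 20/101 = 121/101
2 + 1/(121/101) = 2 + 101/121 = 343/121
12 + 1/(343/121) = 12 + 121/343 = 4237/343

4237/343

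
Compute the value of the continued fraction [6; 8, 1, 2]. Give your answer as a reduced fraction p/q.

Compute successive convergents:
a_0 = 6: 6/1
a_1 = 8: 49/8
a_2 = 1: 55/9
a_3 = 2: 159/26

159/26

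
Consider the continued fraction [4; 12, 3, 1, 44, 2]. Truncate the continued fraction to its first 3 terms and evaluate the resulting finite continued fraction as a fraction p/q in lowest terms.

151/37

Compute successive convergents:
a_0 = 4: 4/1
a_1 = 12: 49/12
a_2 = 3: 151/37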